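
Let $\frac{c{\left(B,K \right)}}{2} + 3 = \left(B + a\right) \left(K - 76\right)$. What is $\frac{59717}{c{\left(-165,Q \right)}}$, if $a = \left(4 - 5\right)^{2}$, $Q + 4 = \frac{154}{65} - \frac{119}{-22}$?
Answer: $\frac{42697655}{16933138} \approx 2.5215$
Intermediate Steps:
$Q = \frac{5403}{1430}$ ($Q = -4 + \left(\frac{154}{65} - \frac{119}{-22}\right) = -4 + \left(154 \cdot \frac{1}{65} - - \frac{119}{22}\right) = -4 + \left(\frac{154}{65} + \frac{119}{22}\right) = -4 + \frac{11123}{1430} = \frac{5403}{1430} \approx 3.7783$)
$a = 1$ ($a = \left(-1\right)^{2} = 1$)
$c{\left(B,K \right)} = -6 + 2 \left(1 + B\right) \left(-76 + K\right)$ ($c{\left(B,K \right)} = -6 + 2 \left(B + 1\right) \left(K - 76\right) = -6 + 2 \left(1 + B\right) \left(-76 + K\right)$)
$\frac{59717}{c{\left(-165,Q \right)}} = \frac{59717}{-158 - -25080 + 2 \cdot \frac{5403}{1430} + 2 \left(-165\right) \frac{5403}{1430}} = \frac{59717}{-158 + 25080 + \frac{5403}{715} - \frac{16209}{13}} = \frac{59717}{\frac{16933138}{715}} = 59717 \cdot \frac{715}{16933138} = \frac{42697655}{16933138}$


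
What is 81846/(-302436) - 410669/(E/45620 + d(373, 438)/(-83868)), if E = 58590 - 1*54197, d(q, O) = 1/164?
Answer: -1082401418647908215693/253806066818558 ≈ -4.2647e+6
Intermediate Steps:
d(q, O) = 1/164
E = 4393 (E = 58590 - 54197 = 4393)
81846/(-302436) - 410669/(E/45620 + d(373, 438)/(-83868)) = 81846/(-302436) - 410669/(4393/45620 + (1/164)/(-83868)) = 81846*(-1/302436) - 410669/(4393*(1/45620) + (1/164)*(-1/83868)) = -4547/16802 - 410669/(4393/45620 - 1/13754352) = -4547/16802 - 410669/15105705679/156868384560 = -4547/16802 - 410669*156868384560/15105705679 = -4547/16802 - 64420982618870640/15105705679 = -1082401418647908215693/253806066818558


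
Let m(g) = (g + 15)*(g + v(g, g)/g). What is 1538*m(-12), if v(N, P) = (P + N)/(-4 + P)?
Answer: -223779/4 ≈ -55945.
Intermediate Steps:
v(N, P) = (N + P)/(-4 + P)
m(g) = (15 + g)*(g + 2/(-4 + g)) (m(g) = (g + 15)*(g + ((g + g)/(-4 + g))/g) = (15 + g)*(g + ((2*g)/(-4 + g))/g) = (15 + g)*(g + (2*g/(-4 + g))/g) = (15 + g)*(g + 2/(-4 + g)))
1538*m(-12) = 1538*((30 + 2*(-12) - 12*(-4 - 12)*(15 - 12))/(-4 - 12)) = 1538*((30 - 24 - 12*(-16)*3)/(-16)) = 1538*(-(30 - 24 + 576)/16) = 1538*(-1/16*582) = 1538*(-291/8) = -223779/4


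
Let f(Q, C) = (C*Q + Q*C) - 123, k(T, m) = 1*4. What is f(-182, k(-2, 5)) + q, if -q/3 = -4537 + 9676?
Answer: -16996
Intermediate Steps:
k(T, m) = 4
q = -15417 (q = -3*(-4537 + 9676) = -3*5139 = -15417)
f(Q, C) = -123 + 2*C*Q (f(Q, C) = (C*Q + C*Q) - 123 = 2*C*Q - 123 = -123 + 2*C*Q)
f(-182, k(-2, 5)) + q = (-123 + 2*4*(-182)) - 15417 = (-123 - 1456) - 15417 = -1579 - 15417 = -16996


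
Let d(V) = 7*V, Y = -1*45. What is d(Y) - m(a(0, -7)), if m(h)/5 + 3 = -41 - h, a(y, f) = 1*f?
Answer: -130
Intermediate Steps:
Y = -45
a(y, f) = f
m(h) = -220 - 5*h (m(h) = -15 + 5*(-41 - h) = -15 + (-205 - 5*h) = -220 - 5*h)
d(Y) - m(a(0, -7)) = 7*(-45) - (-220 - 5*(-7)) = -315 - (-220 + 35) = -315 - 1*(-185) = -315 + 185 = -130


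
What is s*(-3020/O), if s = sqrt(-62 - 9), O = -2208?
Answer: 755*I*sqrt(71)/552 ≈ 11.525*I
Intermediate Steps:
s = I*sqrt(71) (s = sqrt(-71) = I*sqrt(71) ≈ 8.4261*I)
s*(-3020/O) = (I*sqrt(71))*(-3020/(-2208)) = (I*sqrt(71))*(-3020*(-1/2208)) = (I*sqrt(71))*(755/552) = 755*I*sqrt(71)/552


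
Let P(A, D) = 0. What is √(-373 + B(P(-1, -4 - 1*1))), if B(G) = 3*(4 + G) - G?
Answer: 19*I ≈ 19.0*I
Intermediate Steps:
B(G) = 12 + 2*G (B(G) = (12 + 3*G) - G = 12 + 2*G)
√(-373 + B(P(-1, -4 - 1*1))) = √(-373 + (12 + 2*0)) = √(-373 + (12 + 0)) = √(-373 + 12) = √(-361) = 19*I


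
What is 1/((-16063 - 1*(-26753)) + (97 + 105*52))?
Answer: 1/16247 ≈ 6.1550e-5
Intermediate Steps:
1/((-16063 - 1*(-26753)) + (97 + 105*52)) = 1/((-16063 + 26753) + (97 + 5460)) = 1/(10690 + 5557) = 1/16247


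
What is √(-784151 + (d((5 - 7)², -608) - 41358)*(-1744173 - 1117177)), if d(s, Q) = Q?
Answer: √120078629949 ≈ 3.4652e+5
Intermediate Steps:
√(-784151 + (d((5 - 7)², -608) - 41358)*(-1744173 - 1117177)) = √(-784151 + (-608 - 41358)*(-1744173 - 1117177)) = √(-784151 - 41966*(-2861350)) = √(-784151 + 120079414100) = √120078629949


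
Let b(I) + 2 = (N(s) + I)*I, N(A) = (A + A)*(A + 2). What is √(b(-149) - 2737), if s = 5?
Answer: 2*√2258 ≈ 95.037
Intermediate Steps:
N(A) = 2*A*(2 + A) (N(A) = (2*A)*(2 + A) = 2*A*(2 + A))
b(I) = -2 + I*(70 + I) (b(I) = -2 + (2*5*(2 + 5) + I)*I = -2 + (2*5*7 + I)*I = -2 + (70 + I)*I = -2 + I*(70 + I))
√(b(-149) - 2737) = √((-2 + (-149)² + 70*(-149)) - 2737) = √((-2 + 22201 - 10430) - 2737) = √(11769 - 2737) = √9032 = 2*√2258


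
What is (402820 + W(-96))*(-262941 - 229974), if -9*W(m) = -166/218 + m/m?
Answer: -64927814366170/327 ≈ -1.9856e+11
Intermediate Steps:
W(m) = -26/981 (W(m) = -(-166/218 + m/m)/9 = -(-166*1/218 + 1)/9 = -(-83/109 + 1)/9 = -1/9*26/109 = -26/981)
(402820 + W(-96))*(-262941 - 229974) = (402820 - 26/981)*(-262941 - 229974) = (395166394/981)*(-492915) = -64927814366170/327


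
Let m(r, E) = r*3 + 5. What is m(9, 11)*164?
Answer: 5248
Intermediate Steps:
m(r, E) = 5 + 3*r (m(r, E) = 3*r + 5 = 5 + 3*r)
m(9, 11)*164 = (5 + 3*9)*164 = (5 + 27)*164 = 32*164 = 5248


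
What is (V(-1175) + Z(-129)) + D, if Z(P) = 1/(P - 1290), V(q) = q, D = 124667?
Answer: 175235147/1419 ≈ 1.2349e+5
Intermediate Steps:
Z(P) = 1/(-1290 + P)
(V(-1175) + Z(-129)) + D = (-1175 + 1/(-1290 - 129)) + 124667 = (-1175 + 1/(-1419)) + 124667 = (-1175 - 1/1419) + 124667 = -1667326/1419 + 124667 = 175235147/1419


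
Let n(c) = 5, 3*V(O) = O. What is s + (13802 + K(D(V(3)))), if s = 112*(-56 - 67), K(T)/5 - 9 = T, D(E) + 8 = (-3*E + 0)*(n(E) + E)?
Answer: -59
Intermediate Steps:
V(O) = O/3
D(E) = -8 - 3*E*(5 + E) (D(E) = -8 + (-3*E + 0)*(5 + E) = -8 + (-3*E)*(5 + E) = -8 - 3*E*(5 + E))
K(T) = 45 + 5*T
s = -13776 (s = 112*(-123) = -13776)
s + (13802 + K(D(V(3)))) = -13776 + (13802 + (45 + 5*(-8 - 5*3 - 3*1²))) = -13776 + (13802 + (45 + 5*(-8 - 15*1 - 3*1²))) = -13776 + (13802 + (45 + 5*(-8 - 15 - 3*1))) = -13776 + (13802 + (45 + 5*(-8 - 15 - 3))) = -13776 + (13802 + (45 + 5*(-26))) = -13776 + (13802 + (45 - 130)) = -13776 + (13802 - 85) = -13776 + 13717 = -59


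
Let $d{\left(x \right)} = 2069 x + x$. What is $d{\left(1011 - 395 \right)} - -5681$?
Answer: $1280801$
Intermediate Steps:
$d{\left(x \right)} = 2070 x$
$d{\left(1011 - 395 \right)} - -5681 = 2070 \left(1011 - 395\right) - -5681 = 2070 \cdot 616 + 5681 = 1275120 + 5681 = 1280801$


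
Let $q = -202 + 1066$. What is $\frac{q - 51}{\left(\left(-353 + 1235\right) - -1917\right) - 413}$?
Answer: $\frac{813}{2386} \approx 0.34074$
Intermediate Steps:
$q = 864$
$\frac{q - 51}{\left(\left(-353 + 1235\right) - -1917\right) - 413} = \frac{864 - 51}{\left(\left(-353 + 1235\right) - -1917\right) - 413} = \frac{813}{\left(882 + 1917\right) - 413} = \frac{813}{2799 - 413} = \frac{813}{2386}$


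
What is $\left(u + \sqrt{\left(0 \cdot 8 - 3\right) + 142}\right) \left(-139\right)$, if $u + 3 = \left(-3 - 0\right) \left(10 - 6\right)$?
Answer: $2085 - 139 \sqrt{139} \approx 446.21$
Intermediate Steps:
$u = -15$ ($u = -3 + \left(-3 - 0\right) \left(10 - 6\right) = -3 + \left(-3 + 0\right) 4 = -3 - 12 = -15$)
$\left(u + \sqrt{\left(0 \cdot 8 - 3\right) + 142}\right) \left(-139\right) = \left(-15 + \sqrt{\left(0 \cdot 8 - 3\right) + 142}\right) \left(-139\right) = \left(-15 + \sqrt{\left(0 - 3\right) + 142}\right) \left(-139\right) = \left(-15 + \sqrt{-3 + 142}\right) \left(-139\right) = \left(-15 + \sqrt{139}\right) \left(-139\right) = 2085 - 139 \sqrt{139}$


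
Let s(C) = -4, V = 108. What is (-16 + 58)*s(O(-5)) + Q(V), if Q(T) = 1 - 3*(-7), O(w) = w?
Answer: -146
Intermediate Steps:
Q(T) = 22 (Q(T) = 1 + 21 = 22)
(-16 + 58)*s(O(-5)) + Q(V) = (-16 + 58)*(-4) + 22 = 42*(-4) + 22 = -168 + 22 = -146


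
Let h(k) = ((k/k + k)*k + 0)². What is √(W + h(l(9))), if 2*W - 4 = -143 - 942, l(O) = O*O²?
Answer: √1132819633438/2 ≈ 5.3217e+5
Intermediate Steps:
l(O) = O³
h(k) = k²*(1 + k)² (h(k) = ((1 + k)*k + 0)² = (k*(1 + k) + 0)² = (k*(1 + k))² = k²*(1 + k)²)
W = -1081/2 (W = 2 + (-143 - 942)/2 = 2 + (½)*(-1085) = 2 - 1085/2 = -1081/2 ≈ -540.50)
√(W + h(l(9))) = √(-1081/2 + (9³)²*(1 + 9³)²) = √(-1081/2 + 729²*(1 + 729)²) = √(-1081/2 + 531441*730²) = √(-1081/2 + 531441*532900) = √(-1081/2 + 283204908900) = √(566409816719/2) = √1132819633438/2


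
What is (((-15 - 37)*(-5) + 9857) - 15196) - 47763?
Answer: -52842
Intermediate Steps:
(((-15 - 37)*(-5) + 9857) - 15196) - 47763 = ((-52*(-5) + 9857) - 15196) - 47763 = ((260 + 9857) - 15196) - 47763 = (10117 - 15196) - 47763 = -5079 - 47763 = -52842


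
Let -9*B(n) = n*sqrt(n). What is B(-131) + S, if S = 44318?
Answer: 44318 + 131*I*sqrt(131)/9 ≈ 44318.0 + 166.6*I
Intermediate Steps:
B(n) = -n**(3/2)/9 (B(n) = -n*sqrt(n)/9 = -n**(3/2)/9)
B(-131) + S = -(-131)*I*sqrt(131)/9 + 44318 = 131*I*sqrt(131)/9 + 44318 = 44318 + 131*I*sqrt(131)/9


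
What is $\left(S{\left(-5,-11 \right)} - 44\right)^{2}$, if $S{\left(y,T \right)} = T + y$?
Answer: $3600$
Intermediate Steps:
$\left(S{\left(-5,-11 \right)} - 44\right)^{2} = \left(\left(-11 - 5\right) - 44\right)^{2} = \left(-16 - 44\right)^{2} = \left(-60\right)^{2} = 3600$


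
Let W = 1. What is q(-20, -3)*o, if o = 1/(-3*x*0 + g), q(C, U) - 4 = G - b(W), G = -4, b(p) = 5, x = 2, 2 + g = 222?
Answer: -1/44 ≈ -0.022727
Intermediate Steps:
g = 220 (g = -2 + 222 = 220)
q(C, U) = -5 (q(C, U) = 4 + (-4 - 1*5) = 4 + (-4 - 5) = 4 - 9 = -5)
o = 1/220 (o = 1/(-3*2*0 + 220) = 1/(-6*0 + 220) = 1/(0 + 220) = 1/220 ≈ 0.0045455)
q(-20, -3)*o = -5*1/220 = -1/44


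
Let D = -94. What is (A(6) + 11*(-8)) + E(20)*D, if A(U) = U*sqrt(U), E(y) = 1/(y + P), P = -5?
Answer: -1414/15 + 6*sqrt(6) ≈ -79.570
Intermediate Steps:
E(y) = 1/(-5 + y) (E(y) = 1/(y - 5) = 1/(-5 + y))
A(U) = U**(3/2)
(A(6) + 11*(-8)) + E(20)*D = (6**(3/2) + 11*(-8)) - 94/(-5 + 20) = (6*sqrt(6) - 88) - 94/15 = (-88 + 6*sqrt(6)) + (1/15)*(-94) = (-88 + 6*sqrt(6)) - 94/15 = -1414/15 + 6*sqrt(6)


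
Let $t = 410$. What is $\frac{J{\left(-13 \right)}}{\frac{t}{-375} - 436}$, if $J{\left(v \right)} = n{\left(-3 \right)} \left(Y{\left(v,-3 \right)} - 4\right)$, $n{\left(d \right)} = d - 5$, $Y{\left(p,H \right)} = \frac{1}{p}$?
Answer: $- \frac{15900}{213083} \approx -0.074619$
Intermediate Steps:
$n{\left(d \right)} = -5 + d$ ($n{\left(d \right)} = d - 5 = -5 + d$)
$J{\left(v \right)} = 32 - \frac{8}{v}$ ($J{\left(v \right)} = \left(-5 - 3\right) \left(\frac{1}{v} - 4\right) = - 8 \left(-4 + \frac{1}{v}\right) = 32 - \frac{8}{v}$)
$\frac{J{\left(-13 \right)}}{\frac{t}{-375} - 436} = \frac{32 - \frac{8}{-13}}{\frac{410}{-375} - 436} = \frac{32 - - \frac{8}{13}}{410 \left(- \frac{1}{375}\right) - 436} = \frac{32 + \frac{8}{13}}{- \frac{82}{75} - 436} = \frac{424}{13 \left(- \frac{32782}{75}\right)} = \frac{424}{13} \left(- \frac{75}{32782}\right) = - \frac{15900}{213083}$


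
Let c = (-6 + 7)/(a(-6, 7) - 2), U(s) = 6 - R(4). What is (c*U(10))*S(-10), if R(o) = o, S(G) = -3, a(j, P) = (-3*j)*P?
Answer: -3/62 ≈ -0.048387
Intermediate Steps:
a(j, P) = -3*P*j
U(s) = 2 (U(s) = 6 - 1*4 = 6 - 4 = 2)
c = 1/124 (c = (-6 + 7)/(-3*7*(-6) - 2) = 1/(126 - 2) = 1/124 ≈ 0.0080645)
(c*U(10))*S(-10) = ((1/124)*2)*(-3) = (1/62)*(-3) = -3/62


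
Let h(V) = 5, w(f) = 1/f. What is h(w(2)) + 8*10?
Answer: 85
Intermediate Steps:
h(w(2)) + 8*10 = 5 + 8*10 = 5 + 80 = 85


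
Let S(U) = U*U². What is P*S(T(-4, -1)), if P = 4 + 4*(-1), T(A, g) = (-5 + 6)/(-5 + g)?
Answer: 0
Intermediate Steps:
T(A, g) = 1/(-5 + g)
S(U) = U³
P = 0 (P = 4 - 4 = 0)
P*S(T(-4, -1)) = 0*(1/(-5 - 1))³ = 0*(1/(-6))³ = 0*(-⅙)³ = 0*(-1/216) = 0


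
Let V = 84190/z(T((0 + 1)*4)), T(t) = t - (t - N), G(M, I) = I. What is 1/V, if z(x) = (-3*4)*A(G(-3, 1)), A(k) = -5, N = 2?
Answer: 6/8419 ≈ 0.00071267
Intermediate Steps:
T(t) = 2 (T(t) = t - (t - 1*2) = t - (t - 2) = t - (-2 + t) = t + (2 - t) = 2)
z(x) = 60 (z(x) = -3*4*(-5) = -12*(-5) = 60)
V = 8419/6 (V = 84190/60 = 84190*(1/60) = 8419/6 ≈ 1403.2)
1/V = 1/(8419/6) = 6/8419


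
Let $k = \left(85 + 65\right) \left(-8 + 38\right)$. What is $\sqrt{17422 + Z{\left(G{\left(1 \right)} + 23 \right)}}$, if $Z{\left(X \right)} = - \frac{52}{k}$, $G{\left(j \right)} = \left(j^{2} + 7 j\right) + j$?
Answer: $\frac{\sqrt{97998685}}{75} \approx 131.99$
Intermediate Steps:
$k = 4500$ ($k = 150 \cdot 30 = 4500$)
$G{\left(j \right)} = j^{2} + 8 j$
$Z{\left(X \right)} = - \frac{13}{1125}$ ($Z{\left(X \right)} = - \frac{52}{4500} = \left(-52\right) \frac{1}{4500} = - \frac{13}{1125}$)
$\sqrt{17422 + Z{\left(G{\left(1 \right)} + 23 \right)}} = \sqrt{17422 - \frac{13}{1125}} = \sqrt{\frac{19599737}{1125}} = \frac{\sqrt{97998685}}{75}$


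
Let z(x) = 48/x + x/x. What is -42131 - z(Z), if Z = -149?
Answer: -6277620/149 ≈ -42132.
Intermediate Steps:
z(x) = 1 + 48/x (z(x) = 48/x + 1 = 1 + 48/x)
-42131 - z(Z) = -42131 - (48 - 149)/(-149) = -42131 - (-1)*(-101)/149 = -42131 - 1*101/149 = -42131 - 101/149 = -6277620/149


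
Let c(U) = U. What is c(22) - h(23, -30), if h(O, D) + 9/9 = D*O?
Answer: 713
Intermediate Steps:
h(O, D) = -1 + D*O
c(22) - h(23, -30) = 22 - (-1 - 30*23) = 22 - (-1 - 690) = 22 - 1*(-691) = 22 + 691 = 713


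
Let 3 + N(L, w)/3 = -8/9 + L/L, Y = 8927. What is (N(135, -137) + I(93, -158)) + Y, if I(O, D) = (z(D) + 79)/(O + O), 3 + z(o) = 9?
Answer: 552965/62 ≈ 8918.8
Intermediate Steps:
z(o) = 6 (z(o) = -3 + 9 = 6)
N(L, w) = -26/3 (N(L, w) = -9 + 3*(-8/9 + L/L) = -9 + 3*(-8*⅑ + 1) = -9 + 3*(-8/9 + 1) = -9 + 3*(⅑) = -9 + ⅓ = -26/3)
I(O, D) = 85/(2*O) (I(O, D) = (6 + 79)/(O + O) = 85/((2*O)) = 85*(1/(2*O)) = 85/(2*O))
(N(135, -137) + I(93, -158)) + Y = (-26/3 + (85/2)/93) + 8927 = (-26/3 + (85/2)*(1/93)) + 8927 = (-26/3 + 85/186) + 8927 = -509/62 + 8927 = 552965/62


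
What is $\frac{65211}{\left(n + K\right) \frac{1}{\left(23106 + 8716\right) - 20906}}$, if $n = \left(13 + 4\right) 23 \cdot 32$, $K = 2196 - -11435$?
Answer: $\frac{711843276}{26143} \approx 27229.0$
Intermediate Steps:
$K = 13631$ ($K = 2196 + 11435 = 13631$)
$n = 12512$ ($n = 17 \cdot 23 \cdot 32 = 391 \cdot 32 = 12512$)
$\frac{65211}{\left(n + K\right) \frac{1}{\left(23106 + 8716\right) - 20906}} = \frac{65211}{\left(12512 + 13631\right) \frac{1}{\left(23106 + 8716\right) - 20906}} = \frac{65211}{26143 \frac{1}{31822 - 20906}} = \frac{65211}{26143 \cdot \frac{1}{10916}} = \frac{65211}{\frac{26143}{10916}} = 65211 \cdot \frac{10916}{26143} = \frac{711843276}{26143}$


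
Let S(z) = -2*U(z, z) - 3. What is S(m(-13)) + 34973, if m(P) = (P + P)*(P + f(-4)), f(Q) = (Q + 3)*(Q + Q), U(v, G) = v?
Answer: 34710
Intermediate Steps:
f(Q) = 2*Q*(3 + Q) (f(Q) = (3 + Q)*(2*Q) = 2*Q*(3 + Q))
m(P) = 2*P*(8 + P) (m(P) = (P + P)*(P + 2*(-4)*(3 - 4)) = (2*P)*(P + 2*(-4)*(-1)) = (2*P)*(P + 8) = (2*P)*(8 + P) = 2*P*(8 + P))
S(z) = -3 - 2*z (S(z) = -2*z - 3 = -3 - 2*z)
S(m(-13)) + 34973 = (-3 - 4*(-13)*(8 - 13)) + 34973 = (-3 - 4*(-13)*(-5)) + 34973 = (-3 - 2*130) + 34973 = (-3 - 260) + 34973 = -263 + 34973 = 34710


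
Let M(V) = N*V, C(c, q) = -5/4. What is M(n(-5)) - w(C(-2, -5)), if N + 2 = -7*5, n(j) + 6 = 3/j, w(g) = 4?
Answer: 1201/5 ≈ 240.20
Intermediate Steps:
C(c, q) = -5/4 (C(c, q) = -5*¼ = -5/4)
n(j) = -6 + 3/j
N = -37 (N = -2 - 7*5 = -2 - 35 = -37)
M(V) = -37*V
M(n(-5)) - w(C(-2, -5)) = -37*(-6 + 3/(-5)) - 1*4 = -37*(-6 + 3*(-⅕)) - 4 = -37*(-6 - ⅗) - 4 = -37*(-33/5) - 4 = 1221/5 - 4 = 1201/5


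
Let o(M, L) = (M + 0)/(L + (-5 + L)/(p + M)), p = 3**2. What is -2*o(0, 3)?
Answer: 0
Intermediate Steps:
p = 9
o(M, L) = M/(L + (-5 + L)/(9 + M)) (o(M, L) = (M + 0)/(L + (-5 + L)/(9 + M)) = M/(L + (-5 + L)/(9 + M)))
-2*o(0, 3) = -0*(9 + 0)/(-5 + 10*3 + 3*0) = -0*9/(-5 + 30 + 0) = -0*9/25 = -2*0 = 0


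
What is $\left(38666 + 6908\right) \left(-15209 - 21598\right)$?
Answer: $-1677442218$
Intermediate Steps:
$\left(38666 + 6908\right) \left(-15209 - 21598\right) = 45574 \left(-15209 + \left(-23200 + 1602\right)\right) = 45574 \left(-15209 - 21598\right) = 45574 \left(-36807\right) = -1677442218$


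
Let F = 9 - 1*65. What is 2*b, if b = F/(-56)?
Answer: 2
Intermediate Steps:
F = -56 (F = 9 - 65 = -56)
b = 1 (b = -56/(-56) = -56*(-1/56) = 1)
2*b = 2*1 = 2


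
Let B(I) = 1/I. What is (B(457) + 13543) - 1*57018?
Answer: -19868074/457 ≈ -43475.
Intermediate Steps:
(B(457) + 13543) - 1*57018 = (1/457 + 13543) - 1*57018 = (1/457 + 13543) - 57018 = 6189152/457 - 57018 = -19868074/457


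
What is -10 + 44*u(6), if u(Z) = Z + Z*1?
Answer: 518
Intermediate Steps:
u(Z) = 2*Z (u(Z) = Z + Z = 2*Z)
-10 + 44*u(6) = -10 + 44*(2*6) = -10 + 44*12 = -10 + 528 = 518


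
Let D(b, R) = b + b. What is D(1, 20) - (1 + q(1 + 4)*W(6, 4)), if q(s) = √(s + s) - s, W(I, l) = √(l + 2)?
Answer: 1 + √6*(5 - √10) ≈ 5.5015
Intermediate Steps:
W(I, l) = √(2 + l)
D(b, R) = 2*b
q(s) = -s + √2*√s (q(s) = √(2*s) - s = √2*√s - s = -s + √2*√s)
D(1, 20) - (1 + q(1 + 4)*W(6, 4)) = 2*1 - (1 + (-(1 + 4) + √2*√(1 + 4))*√(2 + 4)) = 2 - (1 + (-1*5 + √2*√5)*√6) = 2 - (1 + (-5 + √10)*√6) = 2 - (1 + √6*(-5 + √10)) = 2 + (-1 - √6*(-5 + √10)) = 1 - √6*(-5 + √10)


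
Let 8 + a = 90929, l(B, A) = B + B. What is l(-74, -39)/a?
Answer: -148/90921 ≈ -0.0016278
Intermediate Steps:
l(B, A) = 2*B
a = 90921 (a = -8 + 90929 = 90921)
l(-74, -39)/a = (2*(-74))/90921 = -148*1/90921 = -148/90921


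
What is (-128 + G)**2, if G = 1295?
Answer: 1361889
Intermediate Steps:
(-128 + G)**2 = (-128 + 1295)**2 = 1167**2 = 1361889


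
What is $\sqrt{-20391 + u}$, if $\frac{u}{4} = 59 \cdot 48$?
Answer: $3 i \sqrt{1007} \approx 95.2 i$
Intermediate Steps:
$u = 11328$ ($u = 4 \cdot 59 \cdot 48 = 4 \cdot 2832 = 11328$)
$\sqrt{-20391 + u} = \sqrt{-20391 + 11328} = \sqrt{-9063} = 3 i \sqrt{1007}$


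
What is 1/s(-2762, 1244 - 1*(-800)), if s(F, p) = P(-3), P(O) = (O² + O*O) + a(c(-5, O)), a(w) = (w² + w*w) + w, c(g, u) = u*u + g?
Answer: 1/54 ≈ 0.018519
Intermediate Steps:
c(g, u) = g + u² (c(g, u) = u² + g = g + u²)
a(w) = w + 2*w² (a(w) = (w² + w²) + w = 2*w² + w = w + 2*w²)
P(O) = 2*O² + (-9 + 2*O²)*(-5 + O²) (P(O) = (O² + O*O) + (-5 + O²)*(1 + 2*(-5 + O²)) = (O² + O²) + (-5 + O²)*(1 + (-10 + 2*O²)) = 2*O² + (-5 + O²)*(-9 + 2*O²) = 2*O² + (-9 + 2*O²)*(-5 + O²))
s(F, p) = 54 (s(F, p) = 45 - 17*(-3)² + 2*(-3)⁴ = 45 - 17*9 + 2*81 = 45 - 153 + 162 = 54)
1/s(-2762, 1244 - 1*(-800)) = 1/54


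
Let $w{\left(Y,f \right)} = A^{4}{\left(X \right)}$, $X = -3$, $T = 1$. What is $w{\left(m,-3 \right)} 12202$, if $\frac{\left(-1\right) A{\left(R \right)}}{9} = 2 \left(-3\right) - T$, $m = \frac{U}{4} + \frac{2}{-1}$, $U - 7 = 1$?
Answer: $192217630122$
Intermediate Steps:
$U = 8$ ($U = 7 + 1 = 8$)
$m = 0$ ($m = \frac{8}{4} + \frac{2}{-1} = 8 \cdot \frac{1}{4} + 2 \left(-1\right) = 2 - 2 = 0$)
$A{\left(R \right)} = 63$ ($A{\left(R \right)} = - 9 \left(2 \left(-3\right) - 1\right) = - 9 \left(-6 - 1\right) = \left(-9\right) \left(-7\right) = 63$)
$w{\left(Y,f \right)} = 15752961$ ($w{\left(Y,f \right)} = 63^{4} = 15752961$)
$w{\left(m,-3 \right)} 12202 = 15752961 \cdot 12202 = 192217630122$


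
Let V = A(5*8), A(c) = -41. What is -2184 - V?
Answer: -2143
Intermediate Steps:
V = -41
-2184 - V = -2184 - 1*(-41) = -2184 + 41 = -2143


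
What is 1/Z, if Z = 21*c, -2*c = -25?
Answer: 2/525 ≈ 0.0038095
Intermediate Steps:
c = 25/2 (c = -½*(-25) = 25/2 ≈ 12.500)
Z = 525/2 (Z = 21*(25/2) = 525/2 ≈ 262.50)
1/Z = 1/(525/2) = 2/525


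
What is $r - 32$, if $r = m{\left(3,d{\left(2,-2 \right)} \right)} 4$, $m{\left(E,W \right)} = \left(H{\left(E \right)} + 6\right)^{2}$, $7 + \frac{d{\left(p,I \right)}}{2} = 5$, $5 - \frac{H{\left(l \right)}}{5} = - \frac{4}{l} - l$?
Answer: $\frac{99568}{9} \approx 11063.0$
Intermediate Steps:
$H{\left(l \right)} = 25 + 5 l + \frac{20}{l}$ ($H{\left(l \right)} = 25 - 5 \left(- \frac{4}{l} - l\right) = 25 - 5 \left(- l - \frac{4}{l}\right) = 25 + \left(5 l + \frac{20}{l}\right) = 25 + 5 l + \frac{20}{l}$)
$d{\left(p,I \right)} = -4$ ($d{\left(p,I \right)} = -14 + 2 \cdot 5 = -14 + 10 = -4$)
$m{\left(E,W \right)} = \left(31 + 5 E + \frac{20}{E}\right)^{2}$ ($m{\left(E,W \right)} = \left(\left(25 + 5 E + \frac{20}{E}\right) + 6\right)^{2} = \left(31 + 5 E + \frac{20}{E}\right)^{2}$)
$r = \frac{99856}{9}$ ($r = \frac{\left(20 + 5 \cdot 3^{2} + 31 \cdot 3\right)^{2}}{9} \cdot 4 = \frac{\left(20 + 5 \cdot 9 + 93\right)^{2}}{9} \cdot 4 = \frac{\left(20 + 45 + 93\right)^{2}}{9} \cdot 4 = \frac{158^{2}}{9} \cdot 4 = \frac{1}{9} \cdot 24964 \cdot 4 = \frac{24964}{9} \cdot 4 = \frac{99856}{9} \approx 11095.0$)
$r - 32 = \frac{99856}{9} - 32 = \frac{99568}{9}$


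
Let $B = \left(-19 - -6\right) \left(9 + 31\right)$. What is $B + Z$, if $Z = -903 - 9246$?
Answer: $-10669$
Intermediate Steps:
$B = -520$ ($B = \left(-19 + 6\right) 40 = \left(-13\right) 40 = -520$)
$Z = -10149$ ($Z = -903 - 9246 = -10149$)
$B + Z = -520 - 10149 = -10669$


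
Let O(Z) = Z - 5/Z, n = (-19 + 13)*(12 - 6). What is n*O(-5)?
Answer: 144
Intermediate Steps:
n = -36 (n = -6*6 = -36)
O(Z) = Z - 5/Z
n*O(-5) = -36*(-5 - 5/(-5)) = -36*(-5 - 5*(-⅕)) = -36*(-5 + 1) = -36*(-4) = 144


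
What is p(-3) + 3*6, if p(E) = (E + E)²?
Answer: 54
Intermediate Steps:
p(E) = 4*E² (p(E) = (2*E)² = 4*E²)
p(-3) + 3*6 = 4*(-3)² + 3*6 = 4*9 + 18 = 36 + 18 = 54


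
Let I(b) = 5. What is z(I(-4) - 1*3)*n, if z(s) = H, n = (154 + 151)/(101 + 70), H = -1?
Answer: -305/171 ≈ -1.7836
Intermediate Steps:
n = 305/171 ≈ 1.7836
z(s) = -1
z(I(-4) - 1*3)*n = -1*305/171 = -305/171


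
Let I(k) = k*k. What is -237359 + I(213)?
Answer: -191990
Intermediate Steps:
I(k) = k²
-237359 + I(213) = -237359 + 213² = -237359 + 45369 = -191990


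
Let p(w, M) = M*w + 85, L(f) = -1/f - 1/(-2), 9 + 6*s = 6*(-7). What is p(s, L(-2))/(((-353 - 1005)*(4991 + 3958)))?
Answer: -51/8101828 ≈ -6.2949e-6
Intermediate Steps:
s = -17/2 (s = -3/2 + (6*(-7))/6 = -3/2 + (⅙)*(-42) = -3/2 - 7 = -17/2 ≈ -8.5000)
L(f) = ½ - 1/f (L(f) = -1/f - 1*(-½) = -1/f + ½ = ½ - 1/f)
p(w, M) = 85 + M*w
p(s, L(-2))/(((-353 - 1005)*(4991 + 3958))) = (85 + ((½)*(-2 - 2)/(-2))*(-17/2))/(((-353 - 1005)*(4991 + 3958))) = (85 + ((½)*(-½)*(-4))*(-17/2))/((-1358*8949)) = (85 + 1*(-17/2))/(-12152742) = (85 - 17/2)*(-1/12152742) = (153/2)*(-1/12152742) = -51/8101828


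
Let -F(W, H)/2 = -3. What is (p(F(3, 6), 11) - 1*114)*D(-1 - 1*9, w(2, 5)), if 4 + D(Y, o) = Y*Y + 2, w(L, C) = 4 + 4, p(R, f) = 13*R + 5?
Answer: -3038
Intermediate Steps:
F(W, H) = 6 (F(W, H) = -2*(-3) = 6)
p(R, f) = 5 + 13*R
w(L, C) = 8
D(Y, o) = -2 + Y² (D(Y, o) = -4 + (Y*Y + 2) = -4 + (Y² + 2) = -4 + (2 + Y²) = -2 + Y²)
(p(F(3, 6), 11) - 1*114)*D(-1 - 1*9, w(2, 5)) = ((5 + 13*6) - 1*114)*(-2 + (-1 - 1*9)²) = ((5 + 78) - 114)*(-2 + (-1 - 9)²) = (83 - 114)*(-2 + (-10)²) = -31*(-2 + 100) = -31*98 = -3038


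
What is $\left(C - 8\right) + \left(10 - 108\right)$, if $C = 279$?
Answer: $173$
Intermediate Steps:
$\left(C - 8\right) + \left(10 - 108\right) = \left(279 - 8\right) + \left(10 - 108\right) = 271 + \left(10 - 108\right) = 271 - 98 = 173$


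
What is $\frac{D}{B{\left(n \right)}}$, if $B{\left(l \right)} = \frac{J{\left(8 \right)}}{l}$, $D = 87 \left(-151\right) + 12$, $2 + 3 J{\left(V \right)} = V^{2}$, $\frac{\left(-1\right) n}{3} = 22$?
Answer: $\frac{1299375}{31} \approx 41915.0$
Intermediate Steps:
$n = -66$ ($n = \left(-3\right) 22 = -66$)
$J{\left(V \right)} = - \frac{2}{3} + \frac{V^{2}}{3}$
$D = -13125$ ($D = -13137 + 12 = -13125$)
$B{\left(l \right)} = \frac{62}{3 l}$ ($B{\left(l \right)} = \frac{- \frac{2}{3} + \frac{8^{2}}{3}}{l} = \frac{- \frac{2}{3} + \frac{1}{3} \cdot 64}{l} = \frac{- \frac{2}{3} + \frac{64}{3}}{l} = \frac{62}{3 l}$)
$\frac{D}{B{\left(n \right)}} = - \frac{13125}{\frac{62}{3} \frac{1}{-66}} = - \frac{13125}{\frac{62}{3} \left(- \frac{1}{66}\right)} = - \frac{13125}{- \frac{31}{99}} = \left(-13125\right) \left(- \frac{99}{31}\right) = \frac{1299375}{31}$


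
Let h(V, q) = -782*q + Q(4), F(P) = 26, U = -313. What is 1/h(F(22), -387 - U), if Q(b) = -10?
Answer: 1/57858 ≈ 1.7284e-5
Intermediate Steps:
h(V, q) = -10 - 782*q (h(V, q) = -782*q - 10 = -10 - 782*q)
1/h(F(22), -387 - U) = 1/(-10 - 782*(-387 - 1*(-313))) = 1/(-10 - 782*(-387 + 313)) = 1/(-10 - 782*(-74)) = 1/(-10 + 57868) = 1/57858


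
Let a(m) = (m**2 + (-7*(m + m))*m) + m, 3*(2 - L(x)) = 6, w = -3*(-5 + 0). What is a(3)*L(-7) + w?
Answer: 15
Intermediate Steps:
w = 15 (w = -3*(-5) = 15)
L(x) = 0 (L(x) = 2 - 1/3*6 = 2 - 2 = 0)
a(m) = m - 13*m**2 (a(m) = (m**2 + (-14*m)*m) + m = (m**2 - 14*m**2) + m = -13*m**2 + m = m - 13*m**2)
a(3)*L(-7) + w = (3*(1 - 13*3))*0 + 15 = (3*(1 - 39))*0 + 15 = (3*(-38))*0 + 15 = -114*0 + 15 = 0 + 15 = 15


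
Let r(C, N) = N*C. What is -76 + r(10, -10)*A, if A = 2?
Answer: -276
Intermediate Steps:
r(C, N) = C*N
-76 + r(10, -10)*A = -76 + (10*(-10))*2 = -76 - 100*2 = -76 - 200 = -276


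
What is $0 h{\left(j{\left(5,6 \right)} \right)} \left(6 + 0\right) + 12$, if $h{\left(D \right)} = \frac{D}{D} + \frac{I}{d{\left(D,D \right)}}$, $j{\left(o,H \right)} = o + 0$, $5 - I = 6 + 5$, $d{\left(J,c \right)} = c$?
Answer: $12$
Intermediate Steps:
$I = -6$ ($I = 5 - \left(6 + 5\right) = 5 - 11 = -6$)
$j{\left(o,H \right)} = o$
$h{\left(D \right)} = 1 - \frac{6}{D}$ ($h{\left(D \right)} = \frac{D}{D} - \frac{6}{D} = 1 - \frac{6}{D}$)
$0 h{\left(j{\left(5,6 \right)} \right)} \left(6 + 0\right) + 12 = 0 \frac{-6 + 5}{5} \left(6 + 0\right) + 12 = 0 \cdot \frac{1}{5} \left(-1\right) 6 + 12 = 0 \left(\left(- \frac{1}{5}\right) 6\right) + 12 = 0 \left(- \frac{6}{5}\right) + 12 = 0 + 12 = 12$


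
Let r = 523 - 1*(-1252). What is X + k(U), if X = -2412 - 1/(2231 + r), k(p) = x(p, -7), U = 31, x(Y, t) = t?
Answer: -9690515/4006 ≈ -2419.0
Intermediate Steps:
r = 1775 (r = 523 + 1252 = 1775)
k(p) = -7
X = -9662473/4006 (X = -2412 - 1/(2231 + 1775) = -2412 - 1/4006 = -9662473/4006 ≈ -2412.0)
X + k(U) = -9662473/4006 - 7 = -9690515/4006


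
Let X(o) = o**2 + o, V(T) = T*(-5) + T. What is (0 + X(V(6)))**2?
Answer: 304704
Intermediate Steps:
V(T) = -4*T (V(T) = -5*T + T = -4*T)
X(o) = o + o**2
(0 + X(V(6)))**2 = (0 + (-4*6)*(1 - 4*6))**2 = (0 - 24*(1 - 24))**2 = (0 - 24*(-23))**2 = (0 + 552)**2 = 552**2 = 304704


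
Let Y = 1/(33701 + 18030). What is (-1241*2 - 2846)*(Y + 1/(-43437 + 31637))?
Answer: 26594046/76303225 ≈ 0.34853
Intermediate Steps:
Y = 1/51731 ≈ 1.9331e-5
(-1241*2 - 2846)*(Y + 1/(-43437 + 31637)) = (-1241*2 - 2846)*(1/51731 + 1/(-43437 + 31637)) = (-2482 - 2846)*(1/51731 + 1/(-11800)) = -5328*(1/51731 - 1/11800) = -5328*(-39931/610425800) = 26594046/76303225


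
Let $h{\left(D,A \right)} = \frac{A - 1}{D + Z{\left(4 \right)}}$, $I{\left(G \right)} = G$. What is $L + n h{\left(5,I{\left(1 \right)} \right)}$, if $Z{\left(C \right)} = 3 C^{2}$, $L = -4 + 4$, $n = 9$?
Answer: $0$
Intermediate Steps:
$L = 0$
$h{\left(D,A \right)} = \frac{-1 + A}{48 + D}$ ($h{\left(D,A \right)} = \frac{A - 1}{D + 3 \cdot 4^{2}} = \frac{-1 + A}{D + 3 \cdot 16} = \frac{-1 + A}{D + 48} = \frac{-1 + A}{48 + D}$)
$L + n h{\left(5,I{\left(1 \right)} \right)} = 0 + 9 \frac{-1 + 1}{48 + 5} = 0 + 9 \cdot \frac{1}{53} \cdot 0 = 0 + 9 \cdot 0 = 0 + 0 = 0$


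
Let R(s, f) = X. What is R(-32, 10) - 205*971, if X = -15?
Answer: -199070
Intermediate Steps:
R(s, f) = -15
R(-32, 10) - 205*971 = -15 - 205*971 = -15 - 199055 = -199070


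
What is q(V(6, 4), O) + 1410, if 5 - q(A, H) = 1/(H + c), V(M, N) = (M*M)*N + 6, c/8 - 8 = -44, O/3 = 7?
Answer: 377806/267 ≈ 1415.0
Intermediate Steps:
O = 21 (O = 3*7 = 21)
c = -288 (c = 64 + 8*(-44) = 64 - 352 = -288)
V(M, N) = 6 + N*M**2 (V(M, N) = M**2*N + 6 = N*M**2 + 6 = 6 + N*M**2)
q(A, H) = 5 - 1/(-288 + H) (q(A, H) = 5 - 1/(H - 288) = 5 - 1/(-288 + H))
q(V(6, 4), O) + 1410 = (-1441 + 5*21)/(-288 + 21) + 1410 = (-1441 + 105)/(-267) + 1410 = -1/267*(-1336) + 1410 = 1336/267 + 1410 = 377806/267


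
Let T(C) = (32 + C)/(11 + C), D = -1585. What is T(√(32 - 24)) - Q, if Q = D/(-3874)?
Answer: 1153551/437762 - 42*√2/113 ≈ 2.1095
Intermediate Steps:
T(C) = (32 + C)/(11 + C)
Q = 1585/3874 (Q = -1585/(-3874) = -1585*(-1/3874) = 1585/3874 ≈ 0.40914)
T(√(32 - 24)) - Q = (32 + √(32 - 24))/(11 + √(32 - 24)) - 1*1585/3874 = (32 + √8)/(11 + √8) - 1585/3874 = (32 + 2*√2)/(11 + 2*√2) - 1585/3874 = -1585/3874 + (32 + 2*√2)/(11 + 2*√2)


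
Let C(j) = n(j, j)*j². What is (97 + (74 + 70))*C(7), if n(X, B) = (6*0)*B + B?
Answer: 82663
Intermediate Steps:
n(X, B) = B (n(X, B) = 0*B + B = 0 + B = B)
C(j) = j³ (C(j) = j*j² = j³)
(97 + (74 + 70))*C(7) = (97 + (74 + 70))*7³ = (97 + 144)*343 = 241*343 = 82663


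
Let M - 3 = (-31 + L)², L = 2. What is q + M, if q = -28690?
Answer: -27846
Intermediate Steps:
M = 844 (M = 3 + (-31 + 2)² = 3 + (-29)² = 3 + 841 = 844)
q + M = -28690 + 844 = -27846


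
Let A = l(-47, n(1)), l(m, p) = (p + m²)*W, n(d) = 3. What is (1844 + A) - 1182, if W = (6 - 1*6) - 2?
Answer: -3762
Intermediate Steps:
W = -2 (W = (6 - 6) - 2 = 0 - 2 = -2)
l(m, p) = -2*p - 2*m² (l(m, p) = (p + m²)*(-2) = -2*p - 2*m²)
A = -4424 (A = -2*3 - 2*(-47)² = -6 - 2*2209 = -6 - 4418 = -4424)
(1844 + A) - 1182 = (1844 - 4424) - 1182 = -2580 - 1182 = -3762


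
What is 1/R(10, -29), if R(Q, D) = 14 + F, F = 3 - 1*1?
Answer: 1/16 ≈ 0.062500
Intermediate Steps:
F = 2 (F = 3 - 1 = 2)
R(Q, D) = 16 (R(Q, D) = 14 + 2 = 16)
1/R(10, -29) = 1/16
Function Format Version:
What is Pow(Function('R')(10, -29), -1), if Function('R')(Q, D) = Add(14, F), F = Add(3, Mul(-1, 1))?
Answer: Rational(1, 16) ≈ 0.062500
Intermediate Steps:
F = 2 (F = Add(3, -1) = 2)
Function('R')(Q, D) = 16 (Function('R')(Q, D) = Add(14, 2) = 16)
Pow(Function('R')(10, -29), -1) = Pow(16, -1) = Rational(1, 16)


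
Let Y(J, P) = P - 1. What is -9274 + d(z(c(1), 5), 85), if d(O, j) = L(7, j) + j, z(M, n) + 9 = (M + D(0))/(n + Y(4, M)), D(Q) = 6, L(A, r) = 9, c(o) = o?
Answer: -9180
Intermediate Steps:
Y(J, P) = -1 + P
z(M, n) = -9 + (6 + M)/(-1 + M + n) (z(M, n) = -9 + (M + 6)/(n + (-1 + M)) = -9 + (6 + M)/(-1 + M + n))
d(O, j) = 9 + j
-9274 + d(z(c(1), 5), 85) = -9274 + (9 + 85) = -9274 + 94 = -9180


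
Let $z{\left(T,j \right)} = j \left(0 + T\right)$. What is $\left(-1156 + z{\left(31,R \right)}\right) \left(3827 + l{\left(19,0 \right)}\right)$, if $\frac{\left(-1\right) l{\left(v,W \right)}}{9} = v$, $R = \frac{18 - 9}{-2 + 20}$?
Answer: $-4169668$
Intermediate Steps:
$R = \frac{1}{2}$ ($R = \frac{9}{18} = 9 \cdot \frac{1}{18} = \frac{1}{2} \approx 0.5$)
$l{\left(v,W \right)} = - 9 v$
$z{\left(T,j \right)} = T j$ ($z{\left(T,j \right)} = j T = T j$)
$\left(-1156 + z{\left(31,R \right)}\right) \left(3827 + l{\left(19,0 \right)}\right) = \left(-1156 + 31 \cdot \frac{1}{2}\right) \left(3827 - 171\right) = \left(-1156 + \frac{31}{2}\right) \left(3827 - 171\right) = \left(- \frac{2281}{2}\right) 3656 = -4169668$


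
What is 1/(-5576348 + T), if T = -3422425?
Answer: -1/8998773 ≈ -1.1113e-7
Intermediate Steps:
1/(-5576348 + T) = 1/(-5576348 - 3422425) = 1/(-8998773) = -1/8998773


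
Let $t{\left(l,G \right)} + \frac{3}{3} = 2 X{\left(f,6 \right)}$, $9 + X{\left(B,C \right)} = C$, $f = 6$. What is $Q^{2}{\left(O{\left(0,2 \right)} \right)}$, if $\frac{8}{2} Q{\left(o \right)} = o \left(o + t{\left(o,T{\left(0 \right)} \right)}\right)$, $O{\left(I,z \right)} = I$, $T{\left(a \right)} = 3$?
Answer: $0$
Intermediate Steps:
$X{\left(B,C \right)} = -9 + C$
$t{\left(l,G \right)} = -7$ ($t{\left(l,G \right)} = -1 + 2 \left(-9 + 6\right) = -1 + 2 \left(-3\right) = -1 - 6 = -7$)
$Q{\left(o \right)} = \frac{o \left(-7 + o\right)}{4}$ ($Q{\left(o \right)} = \frac{o \left(o - 7\right)}{4} = \frac{o \left(-7 + o\right)}{4}$)
$Q^{2}{\left(O{\left(0,2 \right)} \right)} = \left(\frac{1}{4} \cdot 0 \left(-7 + 0\right)\right)^{2} = \left(\frac{1}{4} \cdot 0 \left(-7\right)\right)^{2} = 0^{2} = 0$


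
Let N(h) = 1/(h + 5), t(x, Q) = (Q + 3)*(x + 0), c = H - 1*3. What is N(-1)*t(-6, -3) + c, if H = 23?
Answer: 20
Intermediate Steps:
c = 20 (c = 23 - 1*3 = 23 - 3 = 20)
t(x, Q) = x*(3 + Q) (t(x, Q) = (3 + Q)*x = x*(3 + Q))
N(h) = 1/(5 + h)
N(-1)*t(-6, -3) + c = (-6*(3 - 3))/(5 - 1) + 20 = (-6*0)/4 + 20 = (¼)*0 + 20 = 0 + 20 = 20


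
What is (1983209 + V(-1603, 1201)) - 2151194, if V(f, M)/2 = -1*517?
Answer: -169019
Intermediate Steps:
V(f, M) = -1034 (V(f, M) = 2*(-1*517) = 2*(-517) = -1034)
(1983209 + V(-1603, 1201)) - 2151194 = (1983209 - 1034) - 2151194 = 1982175 - 2151194 = -169019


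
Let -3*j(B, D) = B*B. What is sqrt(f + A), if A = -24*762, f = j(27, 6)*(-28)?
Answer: 6*I*sqrt(319) ≈ 107.16*I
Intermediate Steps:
j(B, D) = -B**2/3 (j(B, D) = -B*B/3 = -B**2/3)
f = 6804 (f = -1/3*27**2*(-28) = -1/3*729*(-28) = -243*(-28) = 6804)
A = -18288
sqrt(f + A) = sqrt(6804 - 18288) = sqrt(-11484) = 6*I*sqrt(319)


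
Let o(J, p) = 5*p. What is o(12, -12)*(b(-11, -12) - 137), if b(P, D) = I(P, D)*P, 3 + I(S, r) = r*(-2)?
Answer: 22080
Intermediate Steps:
I(S, r) = -3 - 2*r (I(S, r) = -3 + r*(-2) = -3 - 2*r)
b(P, D) = P*(-3 - 2*D) (b(P, D) = (-3 - 2*D)*P = P*(-3 - 2*D))
o(12, -12)*(b(-11, -12) - 137) = (5*(-12))*(-1*(-11)*(3 + 2*(-12)) - 137) = -60*(-1*(-11)*(3 - 24) - 137) = -60*(-1*(-11)*(-21) - 137) = -60*(-231 - 137) = -60*(-368) = 22080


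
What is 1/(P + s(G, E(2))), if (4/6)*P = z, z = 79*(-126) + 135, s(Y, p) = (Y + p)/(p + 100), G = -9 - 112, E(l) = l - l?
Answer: -100/1472971 ≈ -6.7890e-5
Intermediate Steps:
E(l) = 0
G = -121
s(Y, p) = (Y + p)/(100 + p)
z = -9819 (z = -9954 + 135 = -9819)
P = -29457/2 (P = (3/2)*(-9819) = -29457/2 ≈ -14729.)
1/(P + s(G, E(2))) = 1/(-29457/2 + (-121 + 0)/(100 + 0)) = 1/(-29457/2 - 121/100) = 1/(-1472971/100) = -100/1472971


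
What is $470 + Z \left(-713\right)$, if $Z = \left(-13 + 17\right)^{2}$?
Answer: $-10938$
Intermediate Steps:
$Z = 16$ ($Z = 4^{2} = 16$)
$470 + Z \left(-713\right) = 470 + 16 \left(-713\right) = 470 - 11408 = -10938$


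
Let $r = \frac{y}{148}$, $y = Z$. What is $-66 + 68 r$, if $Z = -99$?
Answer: $- \frac{4125}{37} \approx -111.49$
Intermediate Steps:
$y = -99$
$r = - \frac{99}{148} \approx -0.66892$
$-66 + 68 r = -66 + 68 \left(- \frac{99}{148}\right) = -66 - \frac{1683}{37} = - \frac{4125}{37}$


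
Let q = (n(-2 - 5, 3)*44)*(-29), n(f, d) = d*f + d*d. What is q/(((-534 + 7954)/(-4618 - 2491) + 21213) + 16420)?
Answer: 9895728/24320507 ≈ 0.40689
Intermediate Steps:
n(f, d) = d**2 + d*f (n(f, d) = d*f + d**2 = d**2 + d*f)
q = 15312 (q = ((3*(3 + (-2 - 5)))*44)*(-29) = ((3*(3 - 7))*44)*(-29) = ((3*(-4))*44)*(-29) = -12*44*(-29) = -528*(-29) = 15312)
q/(((-534 + 7954)/(-4618 - 2491) + 21213) + 16420) = 15312/(((-534 + 7954)/(-4618 - 2491) + 21213) + 16420) = 15312/((7420/(-7109) + 21213) + 16420) = 15312/((7420*(-1/7109) + 21213) + 16420) = 15312/((-7420/7109 + 21213) + 16420) = 15312/(150795797/7109 + 16420) = 15312/(267525577/7109) = 15312*(7109/267525577) = 9895728/24320507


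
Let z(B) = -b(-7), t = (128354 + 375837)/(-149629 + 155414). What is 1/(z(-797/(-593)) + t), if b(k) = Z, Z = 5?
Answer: 5785/475266 ≈ 0.012172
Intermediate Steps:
b(k) = 5
t = 504191/5785 ≈ 87.155
z(B) = -5 (z(B) = -1*5 = -5)
1/(z(-797/(-593)) + t) = 1/(-5 + 504191/5785) = 1/(475266/5785) = 5785/475266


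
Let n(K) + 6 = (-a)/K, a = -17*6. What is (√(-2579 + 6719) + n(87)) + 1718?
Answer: 49682/29 + 6*√115 ≈ 1777.5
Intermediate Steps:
a = -102
n(K) = -6 + 102/K (n(K) = -6 + (-1*(-102))/K = -6 + 102/K)
(√(-2579 + 6719) + n(87)) + 1718 = (√(-2579 + 6719) + (-6 + 102/87)) + 1718 = (√4140 + (-6 + 102*(1/87))) + 1718 = (6*√115 + (-6 + 34/29)) + 1718 = (6*√115 - 140/29) + 1718 = (-140/29 + 6*√115) + 1718 = 49682/29 + 6*√115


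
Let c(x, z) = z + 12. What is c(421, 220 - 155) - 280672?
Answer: -280595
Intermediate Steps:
c(x, z) = 12 + z
c(421, 220 - 155) - 280672 = (12 + (220 - 155)) - 280672 = (12 + 65) - 280672 = 77 - 280672 = -280595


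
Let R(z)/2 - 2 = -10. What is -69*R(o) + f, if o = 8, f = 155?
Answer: 1259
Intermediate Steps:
R(z) = -16 (R(z) = 4 + 2*(-10) = 4 - 20 = -16)
-69*R(o) + f = -69*(-16) + 155 = 1104 + 155 = 1259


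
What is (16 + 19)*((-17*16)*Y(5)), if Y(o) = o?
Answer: -47600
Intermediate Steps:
(16 + 19)*((-17*16)*Y(5)) = (16 + 19)*(-17*16*5) = 35*(-272*5) = 35*(-1360) = -47600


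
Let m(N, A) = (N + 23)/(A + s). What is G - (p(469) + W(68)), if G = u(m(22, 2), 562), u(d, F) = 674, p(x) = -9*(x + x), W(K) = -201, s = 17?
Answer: 9317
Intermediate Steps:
m(N, A) = (23 + N)/(17 + A) (m(N, A) = (N + 23)/(A + 17) = (23 + N)/(17 + A))
p(x) = -18*x
G = 674
G - (p(469) + W(68)) = 674 - (-18*469 - 201) = 674 - (-8442 - 201) = 674 - 1*(-8643) = 674 + 8643 = 9317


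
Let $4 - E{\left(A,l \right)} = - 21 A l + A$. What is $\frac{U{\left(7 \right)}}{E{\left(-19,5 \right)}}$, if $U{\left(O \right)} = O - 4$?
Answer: $- \frac{3}{1972} \approx -0.0015213$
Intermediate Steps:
$E{\left(A,l \right)} = 4 - A + 21 A l$ ($E{\left(A,l \right)} = 4 - \left(- 21 A l + A\right) = 4 - \left(A - 21 A l\right) = 4 + \left(- A + 21 A l\right) = 4 - A + 21 A l$)
$U{\left(O \right)} = -4 + O$ ($U{\left(O \right)} = O - 4 = -4 + O$)
$\frac{U{\left(7 \right)}}{E{\left(-19,5 \right)}} = \frac{-4 + 7}{4 - -19 + 21 \left(-19\right) 5} = \frac{3}{4 + 19 - 1995} = \frac{3}{-1972} = 3 \left(- \frac{1}{1972}\right) = - \frac{3}{1972}$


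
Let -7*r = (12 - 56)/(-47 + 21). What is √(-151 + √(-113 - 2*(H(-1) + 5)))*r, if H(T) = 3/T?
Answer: -22*√(-151 + 3*I*√13)/91 ≈ -0.10634 - 2.9727*I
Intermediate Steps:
r = -22/91 (r = -(12 - 56)/(7*(-47 + 21)) = -(-44)/(7*(-26)) = -(-44)*(-1)/(7*26) = -⅐*22/13 = -22/91 ≈ -0.24176)
√(-151 + √(-113 - 2*(H(-1) + 5)))*r = √(-151 + √(-113 - 2*(3/(-1) + 5)))*(-22/91) = √(-151 + √(-113 - 2*(3*(-1) + 5)))*(-22/91) = √(-151 + √(-113 - 2*(-3 + 5)))*(-22/91) = √(-151 + √(-113 - 2*2))*(-22/91) = √(-151 + √(-113 - 4))*(-22/91) = √(-151 + √(-117))*(-22/91) = √(-151 + 3*I*√13)*(-22/91) = -22*√(-151 + 3*I*√13)/91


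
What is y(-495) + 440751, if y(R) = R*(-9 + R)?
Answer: 690231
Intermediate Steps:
y(-495) + 440751 = -495*(-9 - 495) + 440751 = -495*(-504) + 440751 = 249480 + 440751 = 690231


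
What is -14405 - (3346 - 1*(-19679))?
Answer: -37430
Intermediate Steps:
-14405 - (3346 - 1*(-19679)) = -14405 - (3346 + 19679) = -14405 - 1*23025 = -14405 - 23025 = -37430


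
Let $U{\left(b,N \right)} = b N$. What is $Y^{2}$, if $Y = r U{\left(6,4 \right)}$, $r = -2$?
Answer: $2304$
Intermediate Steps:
$U{\left(b,N \right)} = N b$
$Y = -48$ ($Y = - 2 \cdot 4 \cdot 6 = \left(-2\right) 24 = -48$)
$Y^{2} = \left(-48\right)^{2} = 2304$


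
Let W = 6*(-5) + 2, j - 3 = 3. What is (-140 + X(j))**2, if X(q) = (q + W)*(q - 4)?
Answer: 33856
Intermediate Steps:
j = 6 (j = 3 + 3 = 6)
W = -28 (W = -30 + 2 = -28)
X(q) = (-28 + q)*(-4 + q) (X(q) = (q - 28)*(q - 4) = (-28 + q)*(-4 + q))
(-140 + X(j))**2 = (-140 + (112 + 6**2 - 32*6))**2 = (-140 + (112 + 36 - 192))**2 = (-140 - 44)**2 = (-184)**2 = 33856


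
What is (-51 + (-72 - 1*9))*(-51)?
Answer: 6732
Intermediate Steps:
(-51 + (-72 - 1*9))*(-51) = (-51 + (-72 - 9))*(-51) = (-51 - 81)*(-51) = -132*(-51) = 6732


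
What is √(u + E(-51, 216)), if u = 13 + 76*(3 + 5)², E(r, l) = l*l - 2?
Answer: √51531 ≈ 227.00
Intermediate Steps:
E(r, l) = -2 + l² (E(r, l) = l² - 2 = -2 + l²)
u = 4877 (u = 13 + 76*8² = 13 + 76*64 = 13 + 4864 = 4877)
√(u + E(-51, 216)) = √(4877 + (-2 + 216²)) = √(4877 + (-2 + 46656)) = √(4877 + 46654) = √51531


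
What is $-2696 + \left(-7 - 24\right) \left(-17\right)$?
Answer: $-2169$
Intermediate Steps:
$-2696 + \left(-7 - 24\right) \left(-17\right) = -2696 - -527 = -2696 + 527 = -2169$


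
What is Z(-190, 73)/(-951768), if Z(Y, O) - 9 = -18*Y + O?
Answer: -1751/475884 ≈ -0.0036795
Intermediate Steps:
Z(Y, O) = 9 + O - 18*Y (Z(Y, O) = 9 + (-18*Y + O) = 9 + (O - 18*Y) = 9 + O - 18*Y)
Z(-190, 73)/(-951768) = (9 + 73 - 18*(-190))/(-951768) = (9 + 73 + 3420)*(-1/951768) = 3502*(-1/951768) = -1751/475884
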